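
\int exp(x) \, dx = exp(x) + C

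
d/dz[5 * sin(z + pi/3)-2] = 5*cos(z + pi/3)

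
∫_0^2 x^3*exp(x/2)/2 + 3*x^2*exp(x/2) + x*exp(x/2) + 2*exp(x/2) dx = 12*E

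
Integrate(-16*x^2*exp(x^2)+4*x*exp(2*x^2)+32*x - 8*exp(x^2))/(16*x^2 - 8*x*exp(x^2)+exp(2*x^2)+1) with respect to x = log((4*x - exp(x^2))^2 + 1) + C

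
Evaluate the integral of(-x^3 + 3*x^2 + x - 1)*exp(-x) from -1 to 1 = 0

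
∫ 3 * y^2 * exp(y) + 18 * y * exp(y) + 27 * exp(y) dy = 3*((y + 2)^2 + 1)*exp(y) + C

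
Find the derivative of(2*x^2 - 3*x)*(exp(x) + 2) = 2*x^2*exp(x) + x*exp(x) + 8*x - 3*exp(x) - 6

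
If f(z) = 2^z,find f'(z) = 2^z*log(2)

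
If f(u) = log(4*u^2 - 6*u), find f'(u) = (4*u - 3)/(2*u^2 - 3*u)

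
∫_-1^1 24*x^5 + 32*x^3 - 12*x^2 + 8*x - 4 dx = -16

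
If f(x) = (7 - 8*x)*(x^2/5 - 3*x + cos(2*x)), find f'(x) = -24*x^2/5 + 16*x*sin(2*x) + 254*x/5 - 14*sin(2*x) - 8*cos(2*x) - 21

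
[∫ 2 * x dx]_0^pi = pi^2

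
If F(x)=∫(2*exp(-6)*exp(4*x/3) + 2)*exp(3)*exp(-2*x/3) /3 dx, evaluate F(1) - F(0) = -exp(7/3) - exp(-3) + exp(-7/3) + exp(3)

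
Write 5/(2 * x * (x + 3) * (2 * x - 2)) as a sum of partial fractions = 5/(48*(x + 3)) + 5/(16*(x - 1)) - 5/(12*x)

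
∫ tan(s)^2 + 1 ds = tan(s) + C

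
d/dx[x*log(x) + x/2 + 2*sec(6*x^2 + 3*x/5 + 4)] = 24*x*tan(6*x^2 + 3*x/5 + 4)*sec(6*x^2 + 3*x/5 + 4) + log(x) + 6*tan(6*x^2 + 3*x/5 + 4)*sec(6*x^2 + 3*x/5 + 4)/5 + 3/2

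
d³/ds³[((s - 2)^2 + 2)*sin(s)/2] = -s^2*cos(s)/2 - 3*s*sin(s) + 2*s*cos(s) + 6*sin(s)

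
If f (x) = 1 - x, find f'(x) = -1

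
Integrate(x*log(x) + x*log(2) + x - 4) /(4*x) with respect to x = (x - 4)*log(2*x)/4 + C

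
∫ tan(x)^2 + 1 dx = tan(x) + C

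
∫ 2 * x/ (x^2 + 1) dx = log(x^2 + 1) + C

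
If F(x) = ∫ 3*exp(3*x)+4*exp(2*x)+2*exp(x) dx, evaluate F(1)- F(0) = -(1 + E)^2 - 5 + E + (1 + E)^3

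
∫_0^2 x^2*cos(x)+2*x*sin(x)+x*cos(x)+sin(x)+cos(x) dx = 7*sin(2)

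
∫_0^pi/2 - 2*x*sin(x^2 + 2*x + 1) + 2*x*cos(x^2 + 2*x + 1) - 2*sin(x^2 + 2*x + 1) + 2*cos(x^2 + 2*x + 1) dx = -sin(1) - cos(1) + sin((1 + pi/2)^2) + cos((1 + pi/2)^2)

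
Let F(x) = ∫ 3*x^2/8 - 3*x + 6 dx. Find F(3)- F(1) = 13/4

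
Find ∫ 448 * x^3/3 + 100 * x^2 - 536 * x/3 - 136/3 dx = 112*x^4/3 + 100*x^3/3 - 268*x^2/3 - 136*x/3 + C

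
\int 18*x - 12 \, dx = 9*x^2 - 12*x + C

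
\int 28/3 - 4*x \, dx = -2*x^2 + 28*x/3 + C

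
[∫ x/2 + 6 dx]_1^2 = 27/4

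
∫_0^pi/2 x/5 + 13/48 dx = pi^2/40 + 13*pi/96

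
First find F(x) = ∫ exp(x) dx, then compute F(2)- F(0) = -1 + exp(2)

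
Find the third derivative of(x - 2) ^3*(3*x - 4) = 72*x - 132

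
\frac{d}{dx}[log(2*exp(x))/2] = 1/2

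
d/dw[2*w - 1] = 2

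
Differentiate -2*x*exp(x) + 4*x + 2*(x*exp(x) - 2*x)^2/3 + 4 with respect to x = 4*x^2*exp(2*x)/3 - 8*x^2*exp(x)/3 + 4*x*exp(2*x)/3 - 22*x*exp(x)/3 + 16*x/3 - 2*exp(x) + 4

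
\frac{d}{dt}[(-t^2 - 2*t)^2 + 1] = 4*t^3 + 12*t^2 + 8*t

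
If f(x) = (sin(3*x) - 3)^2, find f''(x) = 54*sin(3*x) + 18*cos(6*x)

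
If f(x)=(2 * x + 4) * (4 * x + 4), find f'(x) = 16*x + 24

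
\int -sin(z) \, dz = cos(z) + C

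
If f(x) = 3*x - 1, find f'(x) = 3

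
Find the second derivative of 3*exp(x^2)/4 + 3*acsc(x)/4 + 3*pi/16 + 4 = (12*x^7*exp(x^2) - 18*x^5*exp(x^2) + 6*x^2*sqrt(1 - 1/x^2) + 6*x*exp(x^2) - 3*sqrt(1 - 1/x^2))/(4*x^5 - 8*x^3 + 4*x)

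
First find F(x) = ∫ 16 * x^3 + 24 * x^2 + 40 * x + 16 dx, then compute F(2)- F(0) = 240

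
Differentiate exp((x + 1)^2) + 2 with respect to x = 2*x*exp(x^2 + 2*x + 1) + 2*exp(x^2 + 2*x + 1)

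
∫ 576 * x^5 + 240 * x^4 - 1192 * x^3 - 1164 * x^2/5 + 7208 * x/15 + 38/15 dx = 96*x^6 + 48*x^5 - 298*x^4 - 388*x^3/5 + 3604*x^2/15 + 38*x/15 + C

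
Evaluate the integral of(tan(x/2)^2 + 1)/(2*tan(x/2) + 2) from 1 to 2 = -log(tan(1/2) + 1) + log(1 + tan(1))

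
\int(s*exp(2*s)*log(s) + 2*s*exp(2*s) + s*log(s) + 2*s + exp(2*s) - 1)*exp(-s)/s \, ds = 2*(log(s) + 2)*sinh(s) + C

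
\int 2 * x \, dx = x^2 + C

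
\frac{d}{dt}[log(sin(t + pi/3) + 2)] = cos(t + pi/3)/(sin(t + pi/3) + 2)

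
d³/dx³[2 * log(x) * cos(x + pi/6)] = (2*x^3*log(x)*sin(x + pi/6) - 6*x^2*cos(x + pi/6) + 6*x*sin(x + pi/6) + 4*cos(x + pi/6))/x^3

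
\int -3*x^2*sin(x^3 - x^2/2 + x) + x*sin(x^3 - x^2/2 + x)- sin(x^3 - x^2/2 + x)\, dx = cos(x*(x^2 - x/2 + 1)) + C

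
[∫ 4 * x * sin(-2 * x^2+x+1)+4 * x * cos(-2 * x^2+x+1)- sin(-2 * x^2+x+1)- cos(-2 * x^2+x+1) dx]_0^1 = -cos(1) + sin(1) + 1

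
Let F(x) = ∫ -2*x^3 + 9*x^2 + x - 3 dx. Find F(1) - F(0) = 0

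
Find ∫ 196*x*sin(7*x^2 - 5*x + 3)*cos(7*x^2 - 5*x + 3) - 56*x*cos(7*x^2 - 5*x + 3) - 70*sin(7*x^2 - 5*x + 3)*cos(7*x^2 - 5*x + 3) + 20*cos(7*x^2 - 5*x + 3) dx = (7*sin(7*x^2 - 5*x + 3) - 4)*sin(7*x^2 - 5*x + 3) + C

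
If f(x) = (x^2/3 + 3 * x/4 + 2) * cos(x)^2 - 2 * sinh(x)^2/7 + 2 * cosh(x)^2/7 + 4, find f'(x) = -x^2*sin(2*x)/3 - 3*x*sin(2*x)/4 + 2*x*cos(x)^2/3 - 2*sin(2*x) + 3*cos(x)^2/4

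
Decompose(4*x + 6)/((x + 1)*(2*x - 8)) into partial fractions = -1/(5*(x + 1)) + 11/(5*(x - 4))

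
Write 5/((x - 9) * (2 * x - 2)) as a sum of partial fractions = -5/(16*(x - 1)) + 5/(16*(x - 9))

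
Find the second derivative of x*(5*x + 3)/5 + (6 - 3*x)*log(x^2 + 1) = (2*x^4 - 6*x^3 - 8*x^2 - 18*x + 14)/(x^4 + 2*x^2 + 1)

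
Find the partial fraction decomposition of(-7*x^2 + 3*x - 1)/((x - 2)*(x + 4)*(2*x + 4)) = -125/(24*(x + 4)) + 35/(16*(x + 2)) - 23/(48*(x - 2))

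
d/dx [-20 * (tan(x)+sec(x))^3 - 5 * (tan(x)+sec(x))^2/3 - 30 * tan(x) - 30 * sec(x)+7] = -10*(sin(x) + 1)^2*(3*sin(x)/cos(x) + 1/3 + 9/cos(x))/cos(x)^3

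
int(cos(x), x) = sin(x) + C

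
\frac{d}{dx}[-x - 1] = -1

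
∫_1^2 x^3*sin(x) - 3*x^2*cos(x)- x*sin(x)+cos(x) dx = -6*cos(2)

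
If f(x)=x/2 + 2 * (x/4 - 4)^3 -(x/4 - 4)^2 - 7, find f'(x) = 3*x^2/32 - 25*x/8 + 53/2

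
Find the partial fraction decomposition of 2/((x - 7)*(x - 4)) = -2/(3*(x - 4)) + 2/(3*(x - 7))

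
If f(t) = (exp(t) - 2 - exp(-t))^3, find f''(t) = (9*exp(6*t) - 24*exp(5*t) + 9*exp(4*t) - 9*exp(2*t) - 24*exp(t) - 9)*exp(-3*t)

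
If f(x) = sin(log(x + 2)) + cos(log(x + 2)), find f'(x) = sqrt(2)*cos(log(x + 2) + pi/4)/(x + 2)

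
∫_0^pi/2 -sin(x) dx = -1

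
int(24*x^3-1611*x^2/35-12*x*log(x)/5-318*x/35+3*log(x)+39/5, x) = -3*(2*x - 5)*(-35*x^3 + 2*x^2 + 7*x*log(x) + 28*x + 42)/35 + C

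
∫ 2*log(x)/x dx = log(x)^2 + C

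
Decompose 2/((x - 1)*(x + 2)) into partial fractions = -2/(3*(x + 2)) + 2/(3*(x - 1))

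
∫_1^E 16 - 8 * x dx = -12 - 4*E*(-4 + E)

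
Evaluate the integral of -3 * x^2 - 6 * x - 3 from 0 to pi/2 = 1 - (1 + pi/2)^3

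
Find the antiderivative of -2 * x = -x^2 + C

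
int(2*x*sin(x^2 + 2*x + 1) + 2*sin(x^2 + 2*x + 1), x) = -cos((x + 1)^2) + C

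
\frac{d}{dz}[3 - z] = -1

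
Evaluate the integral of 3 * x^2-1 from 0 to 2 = 6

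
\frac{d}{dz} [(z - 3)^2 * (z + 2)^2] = 4*z^3 - 6*z^2 - 22*z + 12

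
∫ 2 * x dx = x^2 + C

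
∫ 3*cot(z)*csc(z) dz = -3/sin(z) + C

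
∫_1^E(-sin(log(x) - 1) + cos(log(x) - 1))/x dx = -cos(1) + sin(1) + 1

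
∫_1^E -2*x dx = 1 - exp(2)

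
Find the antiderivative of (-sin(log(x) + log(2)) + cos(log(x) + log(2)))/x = sqrt(2)*sin(log(x) + log(2) + pi/4) + C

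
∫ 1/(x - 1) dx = log(x - 1) + C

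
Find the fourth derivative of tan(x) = 24*tan(x)^5 + 40*tan(x)^3 + 16*tan(x)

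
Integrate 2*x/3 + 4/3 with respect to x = x^2/3 + 4*x/3 + C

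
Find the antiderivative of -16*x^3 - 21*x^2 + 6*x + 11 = -4*x^4 - 7*x^3 + 3*x^2 + 11*x + C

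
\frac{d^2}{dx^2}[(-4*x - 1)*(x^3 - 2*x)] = -48*x^2 - 6*x + 16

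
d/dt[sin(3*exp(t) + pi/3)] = 3*exp(t)*cos(3*exp(t) + pi/3)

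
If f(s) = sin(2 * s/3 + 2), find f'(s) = 2*cos(2*s/3 + 2)/3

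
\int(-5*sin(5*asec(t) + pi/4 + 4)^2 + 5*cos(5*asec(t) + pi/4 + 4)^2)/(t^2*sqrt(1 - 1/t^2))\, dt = cos(10*asec(t) + 8)/2 + C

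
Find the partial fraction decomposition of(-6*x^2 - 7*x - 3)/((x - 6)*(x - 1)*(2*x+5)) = -92/(119*(2*x + 5)) + 16/(35*(x - 1)) - 261/(85*(x - 6))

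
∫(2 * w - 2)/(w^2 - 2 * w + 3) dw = log(3*(w - 1)^2 + 6) + C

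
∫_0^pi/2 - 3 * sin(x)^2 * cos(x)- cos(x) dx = -2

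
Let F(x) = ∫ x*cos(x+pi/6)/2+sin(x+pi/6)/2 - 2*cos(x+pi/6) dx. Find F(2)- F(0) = 1 - sin(pi/6 + 2)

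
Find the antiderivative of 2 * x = x^2 + C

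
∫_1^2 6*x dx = 9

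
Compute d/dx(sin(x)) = cos(x)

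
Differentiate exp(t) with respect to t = exp(t)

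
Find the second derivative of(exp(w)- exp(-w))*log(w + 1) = (w^2*exp(2*w)*log(w + 1) - w^2*log(w + 1) + 2*w*exp(2*w)*log(w + 1) + 2*w*exp(2*w) - 2*w*log(w + 1) + 2*w + exp(2*w)*log(w + 1) + exp(2*w) - log(w + 1) + 3)/(w^2*exp(w) + 2*w*exp(w) + exp(w))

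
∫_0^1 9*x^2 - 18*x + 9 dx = 3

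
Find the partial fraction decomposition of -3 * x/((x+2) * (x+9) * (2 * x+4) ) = 27/(98*(x + 9)) - 27/(98*(x + 2)) + 3/(7*(x + 2)^2)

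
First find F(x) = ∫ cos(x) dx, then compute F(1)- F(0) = sin(1)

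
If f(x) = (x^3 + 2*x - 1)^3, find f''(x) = 72*x^7 + 252*x^5 - 90*x^4 + 240*x^3 - 144*x^2 + 66*x - 24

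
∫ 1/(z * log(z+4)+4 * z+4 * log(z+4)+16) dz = log(log(z + 4) + 4) + C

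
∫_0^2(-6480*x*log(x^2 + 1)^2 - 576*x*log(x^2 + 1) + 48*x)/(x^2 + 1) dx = -1080*log(5)^3 - 144*log(5)^2 + 24*log(5)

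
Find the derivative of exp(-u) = -exp(-u)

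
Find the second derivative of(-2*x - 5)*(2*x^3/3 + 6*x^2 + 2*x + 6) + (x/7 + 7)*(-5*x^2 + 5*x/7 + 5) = -16*x^2 - 674*x/7 - 6752/49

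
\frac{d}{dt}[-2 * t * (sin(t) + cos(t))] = -2*sqrt(2)*(t*cos(t + pi/4) + sin(t + pi/4))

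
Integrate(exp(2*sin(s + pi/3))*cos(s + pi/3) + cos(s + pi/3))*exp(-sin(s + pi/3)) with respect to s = 2*sinh(sin(s + pi/3)) + C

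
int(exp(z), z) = exp(z) + C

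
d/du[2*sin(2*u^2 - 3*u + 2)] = 2*(4*u - 3)*cos(2*u^2 - 3*u + 2)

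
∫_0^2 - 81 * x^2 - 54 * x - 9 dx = -342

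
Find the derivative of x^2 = 2*x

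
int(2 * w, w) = w^2 + C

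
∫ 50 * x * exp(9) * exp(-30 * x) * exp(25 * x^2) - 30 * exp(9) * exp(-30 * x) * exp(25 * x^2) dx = exp((5*x - 3)^2) + acos(x*(2 - 5*x)) - asin(x*(5*x - 2)) + C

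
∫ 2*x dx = x^2 + C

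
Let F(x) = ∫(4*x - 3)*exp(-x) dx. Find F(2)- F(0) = 1 - 9*exp(-2)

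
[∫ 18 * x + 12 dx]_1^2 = 39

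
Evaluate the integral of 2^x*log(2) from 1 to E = -2 + 2^E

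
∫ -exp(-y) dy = exp(-y) + C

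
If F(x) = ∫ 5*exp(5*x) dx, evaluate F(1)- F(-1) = -exp(-5) + exp(5)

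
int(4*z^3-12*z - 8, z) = z^4 - 6*z^2 - 8*z + C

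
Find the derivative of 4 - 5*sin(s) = -5*cos(s)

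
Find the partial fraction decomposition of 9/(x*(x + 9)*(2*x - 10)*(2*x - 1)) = -4/(19*(2*x - 1)) - 1/(532*(x + 9)) + 1/(140*(x - 5)) + 1/(10*x)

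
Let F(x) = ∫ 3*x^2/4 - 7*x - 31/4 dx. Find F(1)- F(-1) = -15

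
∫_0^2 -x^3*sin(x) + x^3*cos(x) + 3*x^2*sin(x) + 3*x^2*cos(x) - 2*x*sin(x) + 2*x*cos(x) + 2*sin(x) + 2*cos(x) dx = 12*cos(2) + 12*sin(2)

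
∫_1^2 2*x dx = 3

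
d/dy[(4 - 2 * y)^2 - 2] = 8*y - 16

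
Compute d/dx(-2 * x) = -2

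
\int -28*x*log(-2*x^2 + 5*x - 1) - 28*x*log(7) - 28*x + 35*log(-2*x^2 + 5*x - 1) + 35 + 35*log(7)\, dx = -7*(2*x^2 - 5*x + 1)*log(-14*x^2 + 35*x - 7) + C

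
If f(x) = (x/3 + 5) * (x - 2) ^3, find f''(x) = 4*x^2 + 18*x - 52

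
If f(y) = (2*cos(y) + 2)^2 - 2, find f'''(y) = 8*(4*cos(y) + 1)*sin(y)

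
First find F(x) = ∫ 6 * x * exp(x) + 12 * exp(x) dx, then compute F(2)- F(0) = -6 + 18*exp(2)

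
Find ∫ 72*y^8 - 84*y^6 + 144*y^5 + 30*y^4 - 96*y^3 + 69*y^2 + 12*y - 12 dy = 8*y^9 - 12*y^7 + 24*y^6 + 6*y^5 - 24*y^4 + 23*y^3 + 6*y^2 - 12*y + C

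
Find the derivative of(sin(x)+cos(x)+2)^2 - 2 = 2*cos(2*x) + 4*sqrt(2)*cos(x + pi/4)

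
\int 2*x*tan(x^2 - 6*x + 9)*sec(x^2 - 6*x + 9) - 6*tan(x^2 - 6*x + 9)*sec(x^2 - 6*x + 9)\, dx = sec((x - 3)^2) + C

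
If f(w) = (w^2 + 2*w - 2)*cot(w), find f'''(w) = -6*w^2*cot(w)^4 - 8*w^2*cot(w)^2 - 2*w^2 - 12*w*cot(w)^4 + 12*w*cot(w)^3 - 16*w*cot(w)^2 + 12*w*cot(w) - 4*w + 12*cot(w)^4 + 12*cot(w)^3 + 10*cot(w)^2 + 12*cot(w) - 2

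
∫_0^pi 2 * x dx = pi^2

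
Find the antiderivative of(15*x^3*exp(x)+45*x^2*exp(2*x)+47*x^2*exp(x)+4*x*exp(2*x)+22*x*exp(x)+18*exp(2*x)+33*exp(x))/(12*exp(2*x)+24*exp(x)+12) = ((15*x^3 + 2*x^2 + 18*x + 15)*exp(x) + 48*exp(x) + 48)/(12*(exp(x) + 1)) + C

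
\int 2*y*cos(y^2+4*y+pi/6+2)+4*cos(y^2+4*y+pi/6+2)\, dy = sin((y + 2)^2 - 2 + pi/6) + C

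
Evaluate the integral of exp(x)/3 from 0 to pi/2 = -1/3 + exp(pi/2)/3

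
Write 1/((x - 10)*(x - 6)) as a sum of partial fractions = -1/(4*(x - 6)) + 1/(4*(x - 10))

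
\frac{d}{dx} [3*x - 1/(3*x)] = (9*x^2 + 1)/(3*x^2)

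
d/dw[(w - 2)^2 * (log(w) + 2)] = (2*w^2*log(w) + 5*w^2 - 4*w*log(w) - 12*w + 4)/w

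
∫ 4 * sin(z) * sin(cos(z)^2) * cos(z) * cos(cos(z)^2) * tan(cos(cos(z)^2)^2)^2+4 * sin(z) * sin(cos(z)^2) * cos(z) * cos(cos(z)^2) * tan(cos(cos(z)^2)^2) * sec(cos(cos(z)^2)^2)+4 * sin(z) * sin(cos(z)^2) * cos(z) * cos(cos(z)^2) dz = tan(cos(cos(z)^2)^2) + sec(cos(cos(z)^2)^2) + C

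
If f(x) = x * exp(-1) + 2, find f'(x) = exp(-1)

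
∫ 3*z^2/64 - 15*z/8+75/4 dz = z^3/64 - 15*z^2/16 + 75*z/4 + C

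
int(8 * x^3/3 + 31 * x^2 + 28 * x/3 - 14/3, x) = 2*x^4/3 + 31*x^3/3 + 14*x^2/3 - 14*x/3 + C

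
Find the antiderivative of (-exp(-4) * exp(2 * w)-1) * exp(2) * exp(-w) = -2*sinh(w - 2) + C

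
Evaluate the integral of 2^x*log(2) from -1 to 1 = 3/2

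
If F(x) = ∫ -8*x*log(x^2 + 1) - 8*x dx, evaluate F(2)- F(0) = -20*log(5)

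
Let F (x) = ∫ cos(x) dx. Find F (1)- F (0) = sin(1)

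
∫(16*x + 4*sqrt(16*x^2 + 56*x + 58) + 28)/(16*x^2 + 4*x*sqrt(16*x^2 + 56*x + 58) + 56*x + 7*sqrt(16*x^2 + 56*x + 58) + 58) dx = log(4*x/3 + sqrt((4*x + 7)^2 + 9)/3 + 7/3) + C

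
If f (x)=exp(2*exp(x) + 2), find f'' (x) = 2*exp(x + 2*exp(x) + 2) + 4*exp(2*x + 2*exp(x) + 2)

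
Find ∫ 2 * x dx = x^2 + C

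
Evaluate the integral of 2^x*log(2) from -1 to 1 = 3/2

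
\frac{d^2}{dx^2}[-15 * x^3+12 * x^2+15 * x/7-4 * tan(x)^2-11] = -90*x - 24*tan(x)^4 - 32*tan(x)^2 + 16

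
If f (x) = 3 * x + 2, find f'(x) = 3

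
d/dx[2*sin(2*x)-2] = 4*cos(2*x)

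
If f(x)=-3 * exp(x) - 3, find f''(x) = -3*exp(x)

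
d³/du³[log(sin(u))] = 2*cos(u)/sin(u)^3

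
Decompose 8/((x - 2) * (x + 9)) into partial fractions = -8/(11*(x + 9)) + 8/(11*(x - 2))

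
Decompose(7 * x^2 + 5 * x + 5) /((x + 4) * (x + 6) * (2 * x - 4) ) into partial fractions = 227/(32*(x + 6)) - 97/(24*(x + 4)) + 43/(96*(x - 2))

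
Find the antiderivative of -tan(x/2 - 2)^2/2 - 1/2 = -tan(x/2 - 2) + C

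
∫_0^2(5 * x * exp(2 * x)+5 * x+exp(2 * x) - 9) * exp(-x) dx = -6*exp(-2) + 6*exp(2)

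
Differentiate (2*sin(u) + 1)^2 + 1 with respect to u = 4*(2*sin(u) + 1)*cos(u)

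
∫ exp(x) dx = exp(x) + C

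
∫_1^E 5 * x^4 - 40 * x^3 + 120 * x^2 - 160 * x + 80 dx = (-2 + E)^5 + 1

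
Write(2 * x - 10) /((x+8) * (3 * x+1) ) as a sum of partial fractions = -32/(23*(3*x + 1)) + 26/(23*(x + 8))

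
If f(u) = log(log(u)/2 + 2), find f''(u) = (-log(u) - 5)/(u^2*log(u)^2 + 8*u^2*log(u) + 16*u^2)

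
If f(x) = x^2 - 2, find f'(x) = 2*x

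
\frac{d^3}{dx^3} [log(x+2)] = 2/(x^3 + 6*x^2 + 12*x + 8)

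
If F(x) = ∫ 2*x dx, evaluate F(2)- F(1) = 3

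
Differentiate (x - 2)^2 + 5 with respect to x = 2*x - 4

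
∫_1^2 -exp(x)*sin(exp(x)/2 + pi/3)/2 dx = cos(pi/3 + exp(2)/2) - cos(pi/3 + E/2)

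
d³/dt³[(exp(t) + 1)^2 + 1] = 8*exp(2*t) + 2*exp(t)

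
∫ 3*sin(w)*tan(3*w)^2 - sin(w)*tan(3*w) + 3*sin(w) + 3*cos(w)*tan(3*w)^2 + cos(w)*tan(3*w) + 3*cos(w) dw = sqrt(2)*sin(w + pi/4)*tan(3*w) + C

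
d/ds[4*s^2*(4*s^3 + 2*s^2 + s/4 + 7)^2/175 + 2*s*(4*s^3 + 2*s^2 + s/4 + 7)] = 512*s^7/175 + 64*s^6/25 + 144*s^5/175 + 228*s^4/35 + 6049*s^3/175 + 306*s^2/25 + 81*s/25 + 14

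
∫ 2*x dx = x^2 + C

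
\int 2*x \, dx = x^2 + C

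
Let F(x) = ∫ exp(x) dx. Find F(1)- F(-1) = E - exp(-1)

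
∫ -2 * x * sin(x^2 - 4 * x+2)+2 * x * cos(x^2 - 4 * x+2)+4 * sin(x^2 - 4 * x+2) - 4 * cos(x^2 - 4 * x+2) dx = sin((x - 2)^2 - 2) + cos((x - 2)^2 - 2) + C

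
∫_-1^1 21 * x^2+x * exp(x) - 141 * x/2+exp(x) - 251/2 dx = -237 + exp(-1) + E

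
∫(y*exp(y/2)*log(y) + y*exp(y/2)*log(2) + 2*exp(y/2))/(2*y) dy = exp(y/2)*log(2*y) + C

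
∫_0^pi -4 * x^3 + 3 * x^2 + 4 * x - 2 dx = (1 - pi)*(-2*pi + pi^3)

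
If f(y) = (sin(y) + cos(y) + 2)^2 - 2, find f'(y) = 2*cos(2*y) + 4*sqrt(2)*cos(y + pi/4)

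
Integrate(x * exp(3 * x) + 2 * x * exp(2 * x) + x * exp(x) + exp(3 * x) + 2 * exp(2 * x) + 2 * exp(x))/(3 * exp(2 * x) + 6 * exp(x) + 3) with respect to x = ((x*exp(x) - 6)*(exp(x) + 1) + exp(x))/(3*(exp(x) + 1)) + C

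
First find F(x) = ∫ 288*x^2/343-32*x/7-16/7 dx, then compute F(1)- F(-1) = -1376/343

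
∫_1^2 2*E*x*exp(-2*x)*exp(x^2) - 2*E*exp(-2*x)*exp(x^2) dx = -1 + E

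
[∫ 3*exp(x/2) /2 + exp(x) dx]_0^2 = -4 + exp(2) + 3*E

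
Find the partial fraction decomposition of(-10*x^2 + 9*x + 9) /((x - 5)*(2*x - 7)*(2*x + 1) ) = 1/(22*(2*x + 1)) + 41/(6*(2*x - 7)) - 196/(33*(x - 5))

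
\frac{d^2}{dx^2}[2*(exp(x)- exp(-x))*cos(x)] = -4*(exp(2*x) + 1)*exp(-x)*sin(x)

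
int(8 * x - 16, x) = 4*x^2 - 16*x + C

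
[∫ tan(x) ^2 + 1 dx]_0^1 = tan(1)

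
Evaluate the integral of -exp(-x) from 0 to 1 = -1 + exp(-1)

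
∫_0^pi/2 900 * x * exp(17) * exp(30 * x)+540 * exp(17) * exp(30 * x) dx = -17*exp(17) + (17 + 15*pi)*exp(17 + 15*pi)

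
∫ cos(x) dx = sin(x) + C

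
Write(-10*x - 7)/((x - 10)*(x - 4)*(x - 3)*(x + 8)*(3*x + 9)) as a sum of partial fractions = 73/(35640*(x + 8)) - 23/(8190*(x + 3)) - 37/(1386*(x - 3)) + 47/(1512*(x - 4)) - 107/(29484*(x - 10))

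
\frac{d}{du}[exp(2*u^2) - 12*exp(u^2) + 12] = 4*u*exp(2*u^2) - 24*u*exp(u^2)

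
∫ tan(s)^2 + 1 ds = tan(s) + C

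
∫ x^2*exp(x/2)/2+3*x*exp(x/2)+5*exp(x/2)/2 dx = (x + 1)^2*exp(x/2) + C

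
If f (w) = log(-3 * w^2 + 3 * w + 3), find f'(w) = (2*w - 1)/(w^2 - w - 1)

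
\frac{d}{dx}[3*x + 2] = 3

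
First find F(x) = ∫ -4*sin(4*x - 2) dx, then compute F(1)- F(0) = 0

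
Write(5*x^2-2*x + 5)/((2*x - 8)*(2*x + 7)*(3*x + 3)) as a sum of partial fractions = 293/(450*(2*x + 7)) - 2/(25*(x + 1)) + 77/(450*(x - 4))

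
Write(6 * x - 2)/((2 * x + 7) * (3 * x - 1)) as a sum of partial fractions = 2/(2*x + 7)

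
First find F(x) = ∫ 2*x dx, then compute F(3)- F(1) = 8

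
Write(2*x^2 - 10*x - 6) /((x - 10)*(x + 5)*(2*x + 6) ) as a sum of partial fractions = 47/(30*(x + 5)) - 21/(26*(x + 3)) + 47/(195*(x - 10))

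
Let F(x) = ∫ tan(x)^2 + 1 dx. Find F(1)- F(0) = tan(1)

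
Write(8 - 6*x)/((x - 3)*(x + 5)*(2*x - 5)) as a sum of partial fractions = 28/(15*(2*x - 5)) + 19/(60*(x + 5)) - 5/(4*(x - 3))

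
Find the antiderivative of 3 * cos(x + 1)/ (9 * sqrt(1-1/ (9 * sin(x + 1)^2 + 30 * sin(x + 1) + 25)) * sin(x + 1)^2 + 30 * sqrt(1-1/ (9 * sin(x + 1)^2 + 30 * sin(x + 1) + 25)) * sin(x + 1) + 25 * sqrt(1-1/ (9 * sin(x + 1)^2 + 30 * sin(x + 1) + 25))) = -acsc(3*sin(x + 1) + 5) + C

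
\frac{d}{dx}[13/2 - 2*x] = -2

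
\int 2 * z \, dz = z^2 + C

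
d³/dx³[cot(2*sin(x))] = 2*(-24*(-1 + sin(2*sin(x))^(-2))^2*cos(x)^2 - 12*sin(x)*cos(2*sin(x))/sin(2*sin(x))^3 + 24*cos(x)^2 - 32*cos(x)^2/sin(2*sin(x))^2 + sin(2*sin(x))^(-2))*cos(x)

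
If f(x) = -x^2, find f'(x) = -2*x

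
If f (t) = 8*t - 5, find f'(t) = 8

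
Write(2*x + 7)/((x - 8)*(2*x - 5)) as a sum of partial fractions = -24/(11*(2*x - 5)) + 23/(11*(x - 8))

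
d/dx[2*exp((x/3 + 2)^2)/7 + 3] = 4*x*exp(x^2/9 + 4*x/3 + 4)/63 + 8*exp(x^2/9 + 4*x/3 + 4)/21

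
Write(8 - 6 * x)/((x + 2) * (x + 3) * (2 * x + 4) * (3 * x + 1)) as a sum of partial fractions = 27/(40*(3*x + 1)) - 13/(8*(x + 3)) + 7/(5*(x + 2)) - 2/(x + 2)^2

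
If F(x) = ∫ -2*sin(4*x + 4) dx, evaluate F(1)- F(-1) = -1/2 + cos(8)/2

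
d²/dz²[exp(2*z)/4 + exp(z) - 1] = exp(2*z) + exp(z)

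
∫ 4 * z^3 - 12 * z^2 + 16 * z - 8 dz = z^4 - 4*z^3 + 8*z^2 - 8*z + C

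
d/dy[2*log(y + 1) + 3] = 2/(y + 1)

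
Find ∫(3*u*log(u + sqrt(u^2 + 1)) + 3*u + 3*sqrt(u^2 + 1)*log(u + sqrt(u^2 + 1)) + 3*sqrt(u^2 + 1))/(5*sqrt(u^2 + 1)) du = 3*(u + sqrt(u^2 + 1))*log(u + sqrt(u^2 + 1))/5 + C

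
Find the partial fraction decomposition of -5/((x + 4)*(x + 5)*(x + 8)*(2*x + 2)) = 5/(168*(x + 8)) - 5/(24*(x + 5)) + 5/(24*(x + 4)) - 5/(168*(x + 1))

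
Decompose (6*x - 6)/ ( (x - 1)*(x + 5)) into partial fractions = 6/(x + 5)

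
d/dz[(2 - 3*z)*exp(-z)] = (3*z - 5)*exp(-z)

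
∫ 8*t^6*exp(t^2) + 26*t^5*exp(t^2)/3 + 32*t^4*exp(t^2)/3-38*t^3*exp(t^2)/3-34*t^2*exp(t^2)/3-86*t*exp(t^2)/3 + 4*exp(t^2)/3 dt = (12*t^5 + 13*t^4 - 14*t^3 - 45*t^2 + 4*t + 2)*exp(t^2)/3 + C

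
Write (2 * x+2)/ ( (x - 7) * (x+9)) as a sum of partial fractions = 1/(x + 9) + 1/(x - 7)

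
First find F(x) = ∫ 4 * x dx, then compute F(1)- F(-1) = 0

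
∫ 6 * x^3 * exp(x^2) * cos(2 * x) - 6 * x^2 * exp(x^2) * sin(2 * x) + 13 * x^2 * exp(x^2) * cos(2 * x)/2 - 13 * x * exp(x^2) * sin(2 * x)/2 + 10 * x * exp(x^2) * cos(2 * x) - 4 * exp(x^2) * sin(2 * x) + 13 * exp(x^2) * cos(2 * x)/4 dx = (12*x^2 + 13*x + 8)*exp(x^2)*cos(2*x)/4 + C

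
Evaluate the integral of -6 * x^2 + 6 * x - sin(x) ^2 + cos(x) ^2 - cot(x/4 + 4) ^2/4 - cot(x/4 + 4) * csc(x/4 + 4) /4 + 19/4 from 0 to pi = -2*pi^3 + csc(pi/4 + 4) - cot(4) + cot(pi/4 + 4) - csc(4) + 5*pi + 3*pi^2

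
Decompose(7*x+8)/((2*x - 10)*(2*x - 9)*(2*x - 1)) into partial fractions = 23/(144*(2*x - 1)) - 79/(16*(2*x - 9)) + 43/(18*(x - 5))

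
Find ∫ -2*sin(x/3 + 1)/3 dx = 2*cos(x/3 + 1) + C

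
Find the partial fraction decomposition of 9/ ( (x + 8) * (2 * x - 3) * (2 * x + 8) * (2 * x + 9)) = 3/(14*(2*x + 9)) + 3/(418*(2*x - 3)) - 9/(1064*(x + 8)) - 9/(88*(x + 4))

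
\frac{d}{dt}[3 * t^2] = 6*t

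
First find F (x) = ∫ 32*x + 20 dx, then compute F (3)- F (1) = 168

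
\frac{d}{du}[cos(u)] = -sin(u)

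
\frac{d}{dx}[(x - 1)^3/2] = 3*x^2/2 - 3*x + 3/2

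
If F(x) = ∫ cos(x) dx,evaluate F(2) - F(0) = sin(2)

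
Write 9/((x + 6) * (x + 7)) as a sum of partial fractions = -9/(x + 7) + 9/(x + 6)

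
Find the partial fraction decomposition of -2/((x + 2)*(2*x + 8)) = 1/(2*(x + 4)) - 1/(2*(x + 2))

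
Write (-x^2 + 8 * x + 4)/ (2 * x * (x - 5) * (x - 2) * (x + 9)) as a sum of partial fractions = 149/(2772*(x + 9)) - 4/(33*(x - 2)) + 19/(420*(x - 5)) + 1/(45*x)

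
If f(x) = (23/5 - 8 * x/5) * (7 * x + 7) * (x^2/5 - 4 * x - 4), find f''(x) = -672*x^2/25 + 294*x - 1638/25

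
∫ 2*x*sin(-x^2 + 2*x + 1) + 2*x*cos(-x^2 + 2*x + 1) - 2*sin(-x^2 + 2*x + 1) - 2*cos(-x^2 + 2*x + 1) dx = sin((x - 1)^2 - 2) + cos((x - 1)^2 - 2) + C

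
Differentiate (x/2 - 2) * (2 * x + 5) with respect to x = 2*x - 3/2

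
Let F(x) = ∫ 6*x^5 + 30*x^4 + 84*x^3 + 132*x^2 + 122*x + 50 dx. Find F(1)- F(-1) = 200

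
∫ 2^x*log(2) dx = 2^x + C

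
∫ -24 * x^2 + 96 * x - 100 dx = -8*x^3 + 48*x^2 - 100*x + C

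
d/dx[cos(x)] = -sin(x)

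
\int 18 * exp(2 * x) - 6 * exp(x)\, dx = (3*exp(x) - 1)^2 + C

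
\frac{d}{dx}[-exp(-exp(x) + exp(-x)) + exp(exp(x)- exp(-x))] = (exp(2*x) + exp(2*exp(x) - 2*exp(-x)) + exp(2*x + 2*exp(x) - 2*exp(-x)) + 1)*exp(-x - exp(x) + exp(-x))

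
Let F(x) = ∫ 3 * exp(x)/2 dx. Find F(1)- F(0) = -3/2 + 3*E/2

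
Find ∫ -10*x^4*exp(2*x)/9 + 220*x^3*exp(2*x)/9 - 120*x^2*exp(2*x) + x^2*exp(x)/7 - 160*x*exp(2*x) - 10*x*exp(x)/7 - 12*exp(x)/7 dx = x*(x - 12)*(-35*x*(x - 12)*exp(x) + 9)*exp(x)/63 + C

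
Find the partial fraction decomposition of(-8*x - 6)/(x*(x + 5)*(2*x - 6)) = 17/(40*(x + 5)) - 5/(8*(x - 3)) + 1/(5*x)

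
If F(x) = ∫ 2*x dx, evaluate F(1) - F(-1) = 0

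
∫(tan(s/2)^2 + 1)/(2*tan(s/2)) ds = log(tan(s/2)) + C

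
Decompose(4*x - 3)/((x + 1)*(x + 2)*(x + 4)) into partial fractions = -19/(6*(x + 4)) + 11/(2*(x + 2)) - 7/(3*(x + 1))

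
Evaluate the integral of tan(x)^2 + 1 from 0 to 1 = tan(1)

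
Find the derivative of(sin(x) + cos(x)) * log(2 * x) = sqrt(2)*(x*log(x)*cos(x + pi/4) + x*log(2)*cos(x + pi/4) + sin(x + pi/4))/x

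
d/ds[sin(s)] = cos(s)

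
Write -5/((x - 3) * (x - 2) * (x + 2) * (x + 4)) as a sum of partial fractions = 5/(84*(x + 4)) - 1/(8*(x + 2)) + 5/(24*(x - 2)) - 1/(7*(x - 3))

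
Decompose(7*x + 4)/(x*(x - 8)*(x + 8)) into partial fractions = -13/(32*(x + 8)) + 15/(32*(x - 8)) - 1/(16*x)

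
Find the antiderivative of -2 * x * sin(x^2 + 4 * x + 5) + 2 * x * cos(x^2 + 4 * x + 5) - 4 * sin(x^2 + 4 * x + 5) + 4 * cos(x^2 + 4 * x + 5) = sin((x + 2)^2 + 1) + cos((x + 2)^2 + 1) + C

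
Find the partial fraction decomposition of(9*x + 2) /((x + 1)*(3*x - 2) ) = 24/(5*(3*x - 2)) + 7/(5*(x + 1))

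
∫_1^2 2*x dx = 3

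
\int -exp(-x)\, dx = exp(-x) + C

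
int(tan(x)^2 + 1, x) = tan(x) + C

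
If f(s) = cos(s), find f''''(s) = cos(s)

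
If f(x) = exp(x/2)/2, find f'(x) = exp(x/2)/4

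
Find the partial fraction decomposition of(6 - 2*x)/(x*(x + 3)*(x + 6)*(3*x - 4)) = 45/(572*(3*x - 4)) - 1/(22*(x + 6)) + 4/(39*(x + 3)) - 1/(12*x)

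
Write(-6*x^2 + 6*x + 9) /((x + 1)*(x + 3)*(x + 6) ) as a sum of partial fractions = -81/(5*(x + 6)) + 21/(2*(x + 3)) - 3/(10*(x + 1))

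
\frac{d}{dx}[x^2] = 2*x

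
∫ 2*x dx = x^2 + C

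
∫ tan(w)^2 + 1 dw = tan(w) + C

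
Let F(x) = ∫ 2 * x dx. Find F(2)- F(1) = 3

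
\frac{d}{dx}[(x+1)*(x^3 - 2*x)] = 4*x^3 + 3*x^2 - 4*x - 2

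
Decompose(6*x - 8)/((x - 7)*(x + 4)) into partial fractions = 32/(11*(x + 4)) + 34/(11*(x - 7))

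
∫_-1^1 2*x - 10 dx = -20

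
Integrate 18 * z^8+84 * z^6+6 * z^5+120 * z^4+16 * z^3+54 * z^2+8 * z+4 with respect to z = 2*z^9 + 12*z^7 + z^6 + 24*z^5 + 4*z^4 + 18*z^3 + 4*z^2 + 4*z + C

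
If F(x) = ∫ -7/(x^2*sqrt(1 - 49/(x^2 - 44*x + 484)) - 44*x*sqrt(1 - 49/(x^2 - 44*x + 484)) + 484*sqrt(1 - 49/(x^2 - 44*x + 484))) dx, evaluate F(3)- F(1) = -acsc(19/7) + acsc(3)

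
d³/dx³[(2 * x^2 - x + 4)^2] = 96*x - 24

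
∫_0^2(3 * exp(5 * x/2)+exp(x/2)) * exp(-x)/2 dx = E*(-exp(-2) + exp(2))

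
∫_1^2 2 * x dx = 3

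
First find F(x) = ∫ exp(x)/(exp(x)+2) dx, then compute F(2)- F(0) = -log(6) + log(4 + 2*exp(2))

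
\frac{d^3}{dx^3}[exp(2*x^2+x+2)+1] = 64*x^3*exp(2*x^2 + x + 2) + 48*x^2*exp(2*x^2 + x + 2) + 60*x*exp(2*x^2 + x + 2) + 13*exp(2*x^2 + x + 2)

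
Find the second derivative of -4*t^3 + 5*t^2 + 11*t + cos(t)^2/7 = -24*t - 2*cos(2*t)/7 + 10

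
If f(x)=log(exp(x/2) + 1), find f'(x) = exp(x/2)/(2*exp(x/2) + 2)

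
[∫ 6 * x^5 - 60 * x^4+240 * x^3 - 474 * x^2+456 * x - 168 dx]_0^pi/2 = -49 + ((-2 + pi/2)^3 + 1)^2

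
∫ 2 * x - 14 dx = x^2 - 14*x + C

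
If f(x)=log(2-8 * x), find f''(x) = -16/(16*x^2 - 8*x + 1)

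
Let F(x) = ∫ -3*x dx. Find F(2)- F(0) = -6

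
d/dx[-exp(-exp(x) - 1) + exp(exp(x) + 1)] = (exp(x) + exp(x + 2*exp(x) + 2))*exp(-exp(x) - 1)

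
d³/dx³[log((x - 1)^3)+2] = 6/(x^3 - 3*x^2 + 3*x - 1)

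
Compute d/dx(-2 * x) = -2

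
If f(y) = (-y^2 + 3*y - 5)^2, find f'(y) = 4*y^3 - 18*y^2 + 38*y - 30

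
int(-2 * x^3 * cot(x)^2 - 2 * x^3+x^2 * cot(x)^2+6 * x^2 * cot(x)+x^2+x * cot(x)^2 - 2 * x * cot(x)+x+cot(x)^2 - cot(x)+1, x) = (2*x^3 - x^2 - x - 1)*cot(x) + C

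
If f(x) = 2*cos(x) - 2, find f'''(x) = 2*sin(x)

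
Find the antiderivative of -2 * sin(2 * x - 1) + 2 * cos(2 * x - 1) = sin(2*x - 1) + cos(2*x - 1) + C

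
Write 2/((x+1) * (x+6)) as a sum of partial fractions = -2/(5*(x + 6)) + 2/(5*(x + 1))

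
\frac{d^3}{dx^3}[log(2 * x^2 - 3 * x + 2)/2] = (16*x^3 - 36*x^2 + 6*x + 9)/(8*x^6 - 36*x^5 + 78*x^4 - 99*x^3 + 78*x^2 - 36*x + 8)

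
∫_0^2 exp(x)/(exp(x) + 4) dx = -log(5) + log(4 + exp(2))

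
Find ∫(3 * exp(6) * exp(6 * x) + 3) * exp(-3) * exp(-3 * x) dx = 2*sinh(3*x + 3) + C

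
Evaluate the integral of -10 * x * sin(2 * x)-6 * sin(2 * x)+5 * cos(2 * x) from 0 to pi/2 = -5*pi/2 - 6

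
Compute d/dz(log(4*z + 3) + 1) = 4/(4*z + 3)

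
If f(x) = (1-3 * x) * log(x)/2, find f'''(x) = (3*x + 2)/(2*x^3)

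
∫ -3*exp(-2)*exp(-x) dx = 3*exp(-x - 2) + C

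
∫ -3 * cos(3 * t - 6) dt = -sin(3*t - 6) + C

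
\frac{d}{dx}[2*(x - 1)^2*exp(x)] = 2*x^2*exp(x) - 2*exp(x)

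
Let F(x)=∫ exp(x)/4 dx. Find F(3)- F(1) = -E/4 + exp(3)/4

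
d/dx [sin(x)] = cos(x)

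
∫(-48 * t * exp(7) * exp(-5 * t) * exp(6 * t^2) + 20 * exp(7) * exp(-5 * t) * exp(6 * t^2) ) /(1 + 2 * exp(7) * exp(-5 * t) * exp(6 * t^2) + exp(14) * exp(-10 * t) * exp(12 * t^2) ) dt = (3 - exp(6*t^2 - 5*t + 7))/(exp(6*t^2 - 5*t + 7) + 1) + C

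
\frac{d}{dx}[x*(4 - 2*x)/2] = 2 - 2*x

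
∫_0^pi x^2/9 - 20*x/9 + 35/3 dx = (-3 + pi/3)^3 - (-3 + pi/3)^2 + 2*pi/3 + 36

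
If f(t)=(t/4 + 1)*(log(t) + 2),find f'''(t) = (8 - t)/(4*t^3)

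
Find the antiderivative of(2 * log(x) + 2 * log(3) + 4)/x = (log(3*x) + 2)^2 + C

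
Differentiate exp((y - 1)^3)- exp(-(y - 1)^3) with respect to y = (3*y^2*exp(2*y^3 - 6*y^2 + 6*y - 2) + 3*y^2 - 6*y*exp(2*y^3 - 6*y^2 + 6*y - 2) - 6*y + 3*exp(2*y^3 - 6*y^2 + 6*y - 2) + 3)*exp(-y^3 + 3*y^2 - 3*y + 1)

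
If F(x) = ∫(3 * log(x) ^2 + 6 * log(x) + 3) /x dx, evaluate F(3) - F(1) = -1 + (1 + log(3))^3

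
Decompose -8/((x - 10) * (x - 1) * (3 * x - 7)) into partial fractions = 18/(23*(3*x - 7)) - 2/(9*(x - 1)) - 8/(207*(x - 10))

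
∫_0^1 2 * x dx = 1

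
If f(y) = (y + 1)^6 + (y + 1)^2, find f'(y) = 6*y^5 + 30*y^4 + 60*y^3 + 60*y^2 + 32*y + 8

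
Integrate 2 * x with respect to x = x^2 + C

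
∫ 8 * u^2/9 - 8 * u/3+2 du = 8*u^3/27 - 4*u^2/3 + 2*u + C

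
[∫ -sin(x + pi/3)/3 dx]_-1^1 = -sqrt(3)*sin(1)/3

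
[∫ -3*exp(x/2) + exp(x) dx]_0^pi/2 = -4 + (-3 + exp(pi/4))^2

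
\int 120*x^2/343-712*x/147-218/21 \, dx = 40*x^3/343 - 356*x^2/147 - 218*x/21 + C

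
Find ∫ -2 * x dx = -x^2 + C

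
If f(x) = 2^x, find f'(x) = 2^x*log(2)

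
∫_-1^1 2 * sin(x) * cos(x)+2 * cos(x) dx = 4*sin(1)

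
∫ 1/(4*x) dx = log(x)/4 + C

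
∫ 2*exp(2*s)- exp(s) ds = (exp(s) - 1)*exp(s) + C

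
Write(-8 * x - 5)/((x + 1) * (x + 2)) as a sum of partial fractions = -11/(x + 2) + 3/(x + 1)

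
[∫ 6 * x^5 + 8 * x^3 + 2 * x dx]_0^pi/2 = (-pi^3/8 - pi/2)^2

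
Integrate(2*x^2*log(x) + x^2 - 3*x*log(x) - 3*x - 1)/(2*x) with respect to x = (x^2 - 3*x - 1)*log(x)/2 + C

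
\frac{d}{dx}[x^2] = 2*x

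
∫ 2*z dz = z^2 + C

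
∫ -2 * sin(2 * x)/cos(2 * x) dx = log(3*cos(2*x)) + C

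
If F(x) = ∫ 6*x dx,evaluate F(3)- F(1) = 24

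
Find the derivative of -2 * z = -2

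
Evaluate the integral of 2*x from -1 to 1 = 0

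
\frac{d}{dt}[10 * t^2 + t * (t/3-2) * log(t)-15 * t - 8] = 2*t*log(t)/3 + 61*t/3 - 2*log(t) - 17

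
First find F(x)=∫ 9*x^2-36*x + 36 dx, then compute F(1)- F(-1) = 78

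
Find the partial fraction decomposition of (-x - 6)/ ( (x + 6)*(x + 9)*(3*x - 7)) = -3/(34*(3*x - 7)) + 1/(34*(x + 9))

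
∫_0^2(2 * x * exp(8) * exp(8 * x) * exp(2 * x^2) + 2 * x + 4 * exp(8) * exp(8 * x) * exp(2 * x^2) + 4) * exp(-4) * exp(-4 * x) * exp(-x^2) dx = -exp(4) - exp(-16) + exp(-4) + exp(16)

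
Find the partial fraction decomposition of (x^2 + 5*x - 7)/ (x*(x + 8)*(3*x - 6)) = 17/(240*(x + 8)) + 7/(60*(x - 2)) + 7/(48*x)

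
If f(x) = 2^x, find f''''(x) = 2^x*log(2)^4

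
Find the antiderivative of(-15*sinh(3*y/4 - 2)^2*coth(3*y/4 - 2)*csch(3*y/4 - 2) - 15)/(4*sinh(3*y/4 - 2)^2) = 5*coth(3*y/4 - 2) + 5*csch(3*y/4 - 2) + C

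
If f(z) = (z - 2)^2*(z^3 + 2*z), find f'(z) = 5*z^4 - 16*z^3 + 18*z^2 - 16*z + 8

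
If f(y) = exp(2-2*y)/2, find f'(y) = -exp(2 - 2*y)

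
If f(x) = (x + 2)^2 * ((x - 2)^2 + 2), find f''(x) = 12*x^2 - 12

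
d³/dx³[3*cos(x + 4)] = 3*sin(x + 4)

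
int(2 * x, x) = x^2 + C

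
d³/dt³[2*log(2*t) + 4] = 4/t^3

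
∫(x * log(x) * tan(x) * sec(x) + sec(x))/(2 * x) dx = log(x)*sec(x)/2 + C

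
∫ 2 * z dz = z^2 + C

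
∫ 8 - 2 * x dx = -x^2 + 8*x + C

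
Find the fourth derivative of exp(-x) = exp(-x)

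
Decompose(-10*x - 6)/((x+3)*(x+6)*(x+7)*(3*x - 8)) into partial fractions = -441/(6409*(3*x - 8)) - 16/(29*(x + 7)) + 9/(13*(x + 6)) - 2/(17*(x + 3))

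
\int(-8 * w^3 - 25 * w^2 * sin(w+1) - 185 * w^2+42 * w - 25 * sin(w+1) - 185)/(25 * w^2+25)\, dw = -w - 4*(w + 20)^2/25 + log(w^2 + 1) + cos(w + 1) + C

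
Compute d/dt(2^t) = 2^t*log(2)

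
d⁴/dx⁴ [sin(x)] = sin(x)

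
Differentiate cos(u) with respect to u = -sin(u)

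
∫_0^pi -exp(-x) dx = -1 + exp(-pi)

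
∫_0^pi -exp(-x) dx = -1 + exp(-pi)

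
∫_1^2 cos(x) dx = -sin(1) + sin(2)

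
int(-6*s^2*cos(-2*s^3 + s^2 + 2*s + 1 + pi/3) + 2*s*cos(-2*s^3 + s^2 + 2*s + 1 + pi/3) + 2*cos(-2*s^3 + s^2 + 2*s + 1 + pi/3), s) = sin(-2*s^3 + s^2 + 2*s + 1 + pi/3) + C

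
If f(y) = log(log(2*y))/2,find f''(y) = (-log(y) - 1 - log(2))/(2*y^2*log(y)^2 + 4*y^2*log(2)*log(y) + 2*y^2*log(2)^2)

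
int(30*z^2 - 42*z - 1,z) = 10*z^3 - 21*z^2 - z + C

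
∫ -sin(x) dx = cos(x) + C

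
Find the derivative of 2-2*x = -2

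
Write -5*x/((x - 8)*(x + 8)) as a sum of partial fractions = -5/(2*(x + 8)) - 5/(2*(x - 8))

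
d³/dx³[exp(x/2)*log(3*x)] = (x^3*exp(x/2)*log(x) + x^3*exp(x/2)*log(3) + 6*x^2*exp(x/2) - 12*x*exp(x/2) + 16*exp(x/2))/(8*x^3)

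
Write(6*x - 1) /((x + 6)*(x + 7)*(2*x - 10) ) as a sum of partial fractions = -43/(24*(x + 7)) + 37/(22*(x + 6)) + 29/(264*(x - 5))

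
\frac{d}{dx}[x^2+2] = 2*x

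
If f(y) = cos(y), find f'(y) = -sin(y)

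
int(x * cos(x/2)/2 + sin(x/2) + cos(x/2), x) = (x + 2)*sin(x/2) + C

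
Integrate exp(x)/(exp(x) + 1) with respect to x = log(2*exp(x) + 2) + C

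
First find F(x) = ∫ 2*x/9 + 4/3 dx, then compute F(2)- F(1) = 5/3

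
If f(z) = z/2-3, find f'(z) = 1/2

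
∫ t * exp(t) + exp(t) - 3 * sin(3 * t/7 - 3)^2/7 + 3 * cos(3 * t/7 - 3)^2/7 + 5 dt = t*exp(t) + 5*t + sin(6*t/7 - 6)/2 + C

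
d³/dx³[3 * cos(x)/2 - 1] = 3*sin(x)/2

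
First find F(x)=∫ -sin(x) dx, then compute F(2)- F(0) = -1 + cos(2)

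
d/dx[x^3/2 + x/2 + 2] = 3*x^2/2 + 1/2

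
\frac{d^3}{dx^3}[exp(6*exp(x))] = 6*exp(x + 6*exp(x)) + 108*exp(2*x + 6*exp(x)) + 216*exp(3*x + 6*exp(x))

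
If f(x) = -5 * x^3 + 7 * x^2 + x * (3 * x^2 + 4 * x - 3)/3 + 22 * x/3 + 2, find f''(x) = 50/3 - 24*x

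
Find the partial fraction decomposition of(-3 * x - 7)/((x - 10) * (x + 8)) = -17/(18*(x + 8)) - 37/(18*(x - 10))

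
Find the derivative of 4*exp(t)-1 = 4*exp(t)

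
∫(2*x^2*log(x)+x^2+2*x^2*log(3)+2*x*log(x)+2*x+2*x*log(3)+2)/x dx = ((x + 1)^2 + 1)*log(3*x) + C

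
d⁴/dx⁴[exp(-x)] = exp(-x)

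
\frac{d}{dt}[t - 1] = 1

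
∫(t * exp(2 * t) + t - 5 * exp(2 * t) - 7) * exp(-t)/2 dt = (t - 6)*sinh(t) + C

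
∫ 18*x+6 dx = 9*x^2 + 6*x + C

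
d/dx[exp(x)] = exp(x)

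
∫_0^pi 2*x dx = pi^2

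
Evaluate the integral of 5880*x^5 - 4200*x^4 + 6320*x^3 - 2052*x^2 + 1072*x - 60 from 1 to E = -84*exp(3) - 1512 - 60*E + 36*exp(2) + 20*(-3*exp(2) + 5*E + 7*exp(3))^2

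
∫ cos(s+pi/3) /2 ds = sin(s + pi/3)/2 + C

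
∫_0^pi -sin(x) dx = -2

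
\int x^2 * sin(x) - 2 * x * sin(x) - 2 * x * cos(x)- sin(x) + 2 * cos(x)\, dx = (-x^2 + 2*x + 1)*cos(x) + C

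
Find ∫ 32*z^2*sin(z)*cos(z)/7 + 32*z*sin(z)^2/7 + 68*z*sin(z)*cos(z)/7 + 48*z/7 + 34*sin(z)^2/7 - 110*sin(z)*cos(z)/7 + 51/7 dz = (cos(2*z) - 4)*(z - 2*(2*z + 3)^2/7 + 13/2) + C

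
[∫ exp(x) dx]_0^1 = -1 + E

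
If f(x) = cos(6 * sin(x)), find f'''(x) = 108*sin(x)*cos(x)*cos(6*sin(x)) + 216*sin(6*sin(x))*cos(x)^3 + 6*sin(6*sin(x))*cos(x)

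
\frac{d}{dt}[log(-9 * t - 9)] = 1/(t + 1)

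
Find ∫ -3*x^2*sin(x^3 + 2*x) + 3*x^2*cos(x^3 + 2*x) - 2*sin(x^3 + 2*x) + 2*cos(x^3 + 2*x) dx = sin(x*(x^2 + 2)) + cos(x*(x^2 + 2)) + C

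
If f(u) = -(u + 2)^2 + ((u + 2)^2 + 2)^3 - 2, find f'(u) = 6*u^5 + 60*u^4 + 264*u^3 + 624*u^2 + 790*u + 428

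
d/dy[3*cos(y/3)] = -sin(y/3)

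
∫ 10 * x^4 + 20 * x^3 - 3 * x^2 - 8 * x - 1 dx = 2*x^5 + 5*x^4 - x^3 - 4*x^2 - x + C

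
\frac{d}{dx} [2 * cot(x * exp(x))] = -2*(x + 1)*exp(x)/sin(x*exp(x))^2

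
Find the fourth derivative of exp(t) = exp(t)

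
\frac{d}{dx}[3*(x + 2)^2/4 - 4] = 3*x/2 + 3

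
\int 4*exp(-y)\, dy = -4*exp(-y) + C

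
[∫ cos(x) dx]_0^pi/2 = 1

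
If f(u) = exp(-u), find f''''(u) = exp(-u)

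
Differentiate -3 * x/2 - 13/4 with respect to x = -3/2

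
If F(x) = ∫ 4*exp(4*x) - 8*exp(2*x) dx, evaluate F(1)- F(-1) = -(-2 + exp(-2))^2 + (-2 + exp(2))^2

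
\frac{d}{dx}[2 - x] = -1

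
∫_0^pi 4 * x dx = 2*pi^2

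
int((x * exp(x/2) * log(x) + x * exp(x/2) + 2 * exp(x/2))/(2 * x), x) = (log(x) + 1)*exp(x/2) + C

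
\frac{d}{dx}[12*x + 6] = 12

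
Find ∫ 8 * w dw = 4*w^2 + C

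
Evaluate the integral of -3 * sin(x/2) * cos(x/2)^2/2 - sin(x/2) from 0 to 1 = -3 + cos(1/2)^3 + 2*cos(1/2)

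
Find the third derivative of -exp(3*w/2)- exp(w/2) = -27*exp(3*w/2)/8 - exp(w/2)/8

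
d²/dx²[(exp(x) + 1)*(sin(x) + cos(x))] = sqrt(2)*(2*exp(x)*cos(x + pi/4) - sin(x + pi/4))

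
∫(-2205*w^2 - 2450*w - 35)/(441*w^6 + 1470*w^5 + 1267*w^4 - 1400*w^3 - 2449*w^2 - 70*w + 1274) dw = 5*acot(3*w^3 + 5*w^2 + w/7 - 5) + C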